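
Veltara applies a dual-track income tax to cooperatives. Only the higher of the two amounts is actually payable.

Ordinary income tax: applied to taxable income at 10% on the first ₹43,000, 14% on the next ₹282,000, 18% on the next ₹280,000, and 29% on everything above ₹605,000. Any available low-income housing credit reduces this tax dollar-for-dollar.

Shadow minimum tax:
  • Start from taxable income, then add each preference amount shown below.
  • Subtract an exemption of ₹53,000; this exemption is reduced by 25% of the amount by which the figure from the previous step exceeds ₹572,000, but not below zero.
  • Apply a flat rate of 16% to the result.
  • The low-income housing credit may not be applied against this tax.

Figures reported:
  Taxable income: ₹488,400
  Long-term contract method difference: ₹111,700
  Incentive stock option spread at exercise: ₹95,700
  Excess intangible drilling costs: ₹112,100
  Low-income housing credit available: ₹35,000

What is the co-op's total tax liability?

₹129,264

Ordinary income tax:
  ₹43,000 × 10% = ₹4,300
  ₹282,000 × 14% = ₹39,480
  ₹163,400 × 18% = ₹29,412
  → ₹73,192
  Less low-income housing credit ₹35,000 → ₹38,192

Shadow minimum tax:
  Adjusted income: ₹488,400 + ₹111,700 + ₹95,700 + ₹112,100 = ₹807,900
  Exemption: 25% × (₹807,900 − ₹572,000) = ₹58,975 ≥ ₹53,000, so the exemption is fully phased out
  Base: ₹807,900 − ₹0 = ₹807,900
  ₹807,900 × 16% = ₹129,264

₹129,264 > ₹38,192, so the shadow minimum tax is the binding amount.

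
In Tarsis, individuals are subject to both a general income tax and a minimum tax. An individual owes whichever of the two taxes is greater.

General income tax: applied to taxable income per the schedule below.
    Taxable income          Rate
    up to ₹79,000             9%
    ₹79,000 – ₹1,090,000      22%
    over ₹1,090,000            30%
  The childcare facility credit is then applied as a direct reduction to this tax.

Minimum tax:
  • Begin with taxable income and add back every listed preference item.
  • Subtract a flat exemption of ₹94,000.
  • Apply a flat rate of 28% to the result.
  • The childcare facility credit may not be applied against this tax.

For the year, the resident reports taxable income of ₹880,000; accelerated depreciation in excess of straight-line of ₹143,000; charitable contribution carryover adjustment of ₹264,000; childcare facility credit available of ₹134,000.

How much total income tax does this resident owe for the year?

₹334,040

General income tax:
  ₹79,000 × 9% = ₹7,110
  ₹801,000 × 22% = ₹176,220
  → ₹183,330
  Less childcare facility credit ₹134,000 → ₹49,330

Minimum tax:
  Adjusted income: ₹880,000 + ₹143,000 + ₹264,000 = ₹1,287,000
  Less exemption ₹94,000 → base ₹1,193,000
  ₹1,193,000 × 28% = ₹334,040

₹334,040 > ₹49,330, so the minimum tax is the binding amount.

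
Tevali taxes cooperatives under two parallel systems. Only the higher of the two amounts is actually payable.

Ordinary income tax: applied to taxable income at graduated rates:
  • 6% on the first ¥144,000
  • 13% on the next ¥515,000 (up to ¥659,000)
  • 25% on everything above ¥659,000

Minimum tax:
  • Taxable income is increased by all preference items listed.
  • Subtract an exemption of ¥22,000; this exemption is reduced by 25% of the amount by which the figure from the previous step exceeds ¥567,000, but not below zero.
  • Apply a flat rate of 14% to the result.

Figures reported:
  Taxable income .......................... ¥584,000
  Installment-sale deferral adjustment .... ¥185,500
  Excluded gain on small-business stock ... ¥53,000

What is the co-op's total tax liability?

¥115,150

Ordinary income tax:
  ¥144,000 × 6% = ¥8,640
  ¥440,000 × 13% = ¥57,200
  → ¥65,840

Minimum tax:
  Adjusted income: ¥584,000 + ¥185,500 + ¥53,000 = ¥822,500
  Exemption: 25% × (¥822,500 − ¥567,000) = ¥63,875 ≥ ¥22,000, so the exemption is fully phased out
  Base: ¥822,500 − ¥0 = ¥822,500
  ¥822,500 × 14% = ¥115,150

¥115,150 > ¥65,840, so the minimum tax is the binding amount.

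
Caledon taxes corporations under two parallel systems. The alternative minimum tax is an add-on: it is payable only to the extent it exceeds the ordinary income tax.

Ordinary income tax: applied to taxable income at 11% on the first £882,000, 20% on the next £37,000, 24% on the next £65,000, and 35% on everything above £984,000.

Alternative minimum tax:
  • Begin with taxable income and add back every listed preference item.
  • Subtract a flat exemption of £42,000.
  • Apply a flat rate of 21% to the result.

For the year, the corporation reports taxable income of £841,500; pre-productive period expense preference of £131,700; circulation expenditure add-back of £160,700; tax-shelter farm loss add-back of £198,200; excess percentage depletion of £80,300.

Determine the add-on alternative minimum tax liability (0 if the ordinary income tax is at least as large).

£195,219

Alternative minimum tax:
  Adjusted income: £841,500 + £131,700 + £160,700 + £198,200 + £80,300 = £1,412,400
  Less exemption £42,000 → base £1,370,400
  £1,370,400 × 21% = £287,784

Ordinary income tax:
  £841,500 × 11% = £92,565

Excess of alternative minimum tax over ordinary income tax: £287,784 − £92,565 = £195,219.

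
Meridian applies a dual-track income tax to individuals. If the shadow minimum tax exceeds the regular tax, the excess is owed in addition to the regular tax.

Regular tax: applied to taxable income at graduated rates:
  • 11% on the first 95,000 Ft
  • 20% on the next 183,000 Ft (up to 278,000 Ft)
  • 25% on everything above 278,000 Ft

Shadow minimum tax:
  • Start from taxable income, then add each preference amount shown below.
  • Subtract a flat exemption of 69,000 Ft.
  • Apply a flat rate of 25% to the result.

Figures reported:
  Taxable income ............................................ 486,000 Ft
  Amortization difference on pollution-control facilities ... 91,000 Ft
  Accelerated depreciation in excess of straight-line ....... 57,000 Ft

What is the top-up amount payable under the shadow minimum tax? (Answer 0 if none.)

Regular tax:
  95,000 Ft × 11% = 10,450 Ft
  183,000 Ft × 20% = 36,600 Ft
  208,000 Ft × 25% = 52,000 Ft
  → 99,050 Ft

Shadow minimum tax:
  Adjusted income: 486,000 Ft + 91,000 Ft + 57,000 Ft = 634,000 Ft
  Less exemption 69,000 Ft → base 565,000 Ft
  565,000 Ft × 25% = 141,250 Ft

Excess of shadow minimum tax over regular tax: 141,250 Ft − 99,050 Ft = 42,200 Ft.

42,200 Ft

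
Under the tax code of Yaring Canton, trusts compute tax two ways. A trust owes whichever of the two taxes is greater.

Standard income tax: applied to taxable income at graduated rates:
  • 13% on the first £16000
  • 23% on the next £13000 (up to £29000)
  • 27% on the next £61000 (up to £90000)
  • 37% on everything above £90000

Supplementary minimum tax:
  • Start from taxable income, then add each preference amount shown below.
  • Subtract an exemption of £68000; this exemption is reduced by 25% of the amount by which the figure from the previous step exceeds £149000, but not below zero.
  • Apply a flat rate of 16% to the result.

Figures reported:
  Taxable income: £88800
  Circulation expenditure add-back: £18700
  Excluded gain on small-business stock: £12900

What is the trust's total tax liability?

£21216

Supplementary minimum tax:
  Adjusted income: £88800 + £18700 + £12900 = £120400
  Exemption: £120400 ≤ £149000, so full £68000 applies
  Base: £120400 − £68000 = £52400
  £52400 × 16% = £8384

Standard income tax:
  £16000 × 13% = £2080
  £13000 × 23% = £2990
  £59800 × 27% = £16146
  → £21216

£21216 > £8384, so the standard income tax governs.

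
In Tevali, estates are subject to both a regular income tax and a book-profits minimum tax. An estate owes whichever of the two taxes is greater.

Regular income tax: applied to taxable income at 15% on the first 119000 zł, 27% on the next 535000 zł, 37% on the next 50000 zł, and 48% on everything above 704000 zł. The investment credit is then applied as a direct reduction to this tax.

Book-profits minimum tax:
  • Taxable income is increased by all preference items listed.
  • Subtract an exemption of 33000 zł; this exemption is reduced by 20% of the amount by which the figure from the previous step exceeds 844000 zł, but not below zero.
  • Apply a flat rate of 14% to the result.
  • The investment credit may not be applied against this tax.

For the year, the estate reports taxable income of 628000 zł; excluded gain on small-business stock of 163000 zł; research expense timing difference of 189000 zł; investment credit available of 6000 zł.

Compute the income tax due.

Regular income tax:
  119000 zł × 15% = 17850 zł
  509000 zł × 27% = 137430 zł
  → 155280 zł
  Less investment credit 6000 zł → 149280 zł

Book-profits minimum tax:
  Adjusted income: 628000 zł + 163000 zł + 189000 zł = 980000 zł
  Exemption: 33000 zł − 20% × (980000 zł − 844000 zł) = 33000 zł − 27200 zł = 5800 zł
  Base: 980000 zł − 5800 zł = 974200 zł
  974200 zł × 14% = 136388 zł

149280 zł > 136388 zł, so the regular income tax governs.

149280 zł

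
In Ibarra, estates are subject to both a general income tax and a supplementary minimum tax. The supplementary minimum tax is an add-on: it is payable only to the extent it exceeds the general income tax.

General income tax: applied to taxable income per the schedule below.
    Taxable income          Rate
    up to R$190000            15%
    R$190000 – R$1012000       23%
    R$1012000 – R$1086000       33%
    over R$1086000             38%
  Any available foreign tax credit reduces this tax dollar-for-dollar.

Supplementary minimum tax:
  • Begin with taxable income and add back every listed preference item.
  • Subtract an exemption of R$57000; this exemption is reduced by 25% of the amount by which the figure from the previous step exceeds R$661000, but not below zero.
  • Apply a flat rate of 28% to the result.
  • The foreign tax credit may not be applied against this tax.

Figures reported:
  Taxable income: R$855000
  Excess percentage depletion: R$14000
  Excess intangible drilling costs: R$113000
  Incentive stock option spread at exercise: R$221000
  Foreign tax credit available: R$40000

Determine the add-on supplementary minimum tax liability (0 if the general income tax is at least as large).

R$195390

General income tax:
  R$190000 × 15% = R$28500
  R$665000 × 23% = R$152950
  → R$181450
  Less foreign tax credit R$40000 → R$141450

Supplementary minimum tax:
  Adjusted income: R$855000 + R$14000 + R$113000 + R$221000 = R$1203000
  Exemption: 25% × (R$1203000 − R$661000) = R$135500 ≥ R$57000, so the exemption is fully phased out
  Base: R$1203000 − R$0 = R$1203000
  R$1203000 × 28% = R$336840

Excess of supplementary minimum tax over general income tax: R$336840 − R$141450 = R$195390.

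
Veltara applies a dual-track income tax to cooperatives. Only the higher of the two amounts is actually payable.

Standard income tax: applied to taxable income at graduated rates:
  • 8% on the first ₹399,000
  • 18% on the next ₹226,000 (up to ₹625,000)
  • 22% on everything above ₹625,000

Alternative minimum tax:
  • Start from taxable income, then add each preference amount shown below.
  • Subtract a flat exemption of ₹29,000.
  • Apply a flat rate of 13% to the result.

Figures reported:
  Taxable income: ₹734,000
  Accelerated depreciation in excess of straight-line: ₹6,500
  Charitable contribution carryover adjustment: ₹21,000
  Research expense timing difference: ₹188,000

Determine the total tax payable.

Alternative minimum tax:
  Adjusted income: ₹734,000 + ₹6,500 + ₹21,000 + ₹188,000 = ₹949,500
  Less exemption ₹29,000 → base ₹920,500
  ₹920,500 × 13% = ₹119,665

Standard income tax:
  ₹399,000 × 8% = ₹31,920
  ₹226,000 × 18% = ₹40,680
  ₹109,000 × 22% = ₹23,980
  → ₹96,580

₹119,665 > ₹96,580, so the alternative minimum tax is the binding amount.

₹119,665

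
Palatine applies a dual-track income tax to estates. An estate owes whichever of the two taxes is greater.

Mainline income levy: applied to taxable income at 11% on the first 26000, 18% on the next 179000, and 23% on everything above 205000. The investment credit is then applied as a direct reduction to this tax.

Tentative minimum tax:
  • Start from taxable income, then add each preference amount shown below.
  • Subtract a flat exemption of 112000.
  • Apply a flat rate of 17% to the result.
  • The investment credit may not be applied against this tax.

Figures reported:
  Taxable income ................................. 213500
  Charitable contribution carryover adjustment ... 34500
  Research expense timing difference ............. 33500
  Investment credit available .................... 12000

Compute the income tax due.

Tentative minimum tax:
  Adjusted income: 213500 + 34500 + 33500 = 281500
  Less exemption 112000 → base 169500
  169500 × 17% = 28815

Mainline income levy:
  26000 × 11% = 2860
  179000 × 18% = 32220
  8500 × 23% = 1955
  → 37035
  Less investment credit 12000 → 25035

28815 > 25035, so the tentative minimum tax is the binding amount.

28815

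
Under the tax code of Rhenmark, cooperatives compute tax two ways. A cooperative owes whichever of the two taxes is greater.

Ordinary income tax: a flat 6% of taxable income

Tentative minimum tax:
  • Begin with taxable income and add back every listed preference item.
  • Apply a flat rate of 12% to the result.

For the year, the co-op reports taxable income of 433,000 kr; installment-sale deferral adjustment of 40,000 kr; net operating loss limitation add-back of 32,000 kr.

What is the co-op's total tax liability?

Ordinary income tax:
  433,000 kr × 6% = 25,980 kr

Tentative minimum tax:
  Adjusted income: 433,000 kr + 40,000 kr + 32,000 kr = 505,000 kr
  505,000 kr × 12% = 60,600 kr

60,600 kr > 25,980 kr, so the tentative minimum tax is the binding amount.

60,600 kr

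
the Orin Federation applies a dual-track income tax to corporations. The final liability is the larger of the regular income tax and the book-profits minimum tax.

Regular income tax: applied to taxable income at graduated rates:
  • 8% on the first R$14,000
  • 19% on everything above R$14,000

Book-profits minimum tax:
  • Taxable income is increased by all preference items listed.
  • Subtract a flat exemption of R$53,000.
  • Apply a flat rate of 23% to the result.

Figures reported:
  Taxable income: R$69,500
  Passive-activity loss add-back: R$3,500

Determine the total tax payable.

R$11,665

Book-profits minimum tax:
  Adjusted income: R$69,500 + R$3,500 = R$73,000
  Less exemption R$53,000 → base R$20,000
  R$20,000 × 23% = R$4,600

Regular income tax:
  R$14,000 × 8% = R$1,120
  R$55,500 × 19% = R$10,545
  → R$11,665

R$11,665 > R$4,600, so the regular income tax governs.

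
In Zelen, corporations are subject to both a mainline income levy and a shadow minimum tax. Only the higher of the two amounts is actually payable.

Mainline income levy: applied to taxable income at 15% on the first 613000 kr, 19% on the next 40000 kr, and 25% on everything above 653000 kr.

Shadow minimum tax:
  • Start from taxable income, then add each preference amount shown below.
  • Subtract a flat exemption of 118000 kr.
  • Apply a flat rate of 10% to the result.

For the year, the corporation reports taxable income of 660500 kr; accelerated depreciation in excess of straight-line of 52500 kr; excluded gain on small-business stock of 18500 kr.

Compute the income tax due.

Shadow minimum tax:
  Adjusted income: 660500 kr + 52500 kr + 18500 kr = 731500 kr
  Less exemption 118000 kr → base 613500 kr
  613500 kr × 10% = 61350 kr

Mainline income levy:
  613000 kr × 15% = 91950 kr
  40000 kr × 19% = 7600 kr
  7500 kr × 25% = 1875 kr
  → 101425 kr

101425 kr > 61350 kr, so the mainline income levy governs.

101425 kr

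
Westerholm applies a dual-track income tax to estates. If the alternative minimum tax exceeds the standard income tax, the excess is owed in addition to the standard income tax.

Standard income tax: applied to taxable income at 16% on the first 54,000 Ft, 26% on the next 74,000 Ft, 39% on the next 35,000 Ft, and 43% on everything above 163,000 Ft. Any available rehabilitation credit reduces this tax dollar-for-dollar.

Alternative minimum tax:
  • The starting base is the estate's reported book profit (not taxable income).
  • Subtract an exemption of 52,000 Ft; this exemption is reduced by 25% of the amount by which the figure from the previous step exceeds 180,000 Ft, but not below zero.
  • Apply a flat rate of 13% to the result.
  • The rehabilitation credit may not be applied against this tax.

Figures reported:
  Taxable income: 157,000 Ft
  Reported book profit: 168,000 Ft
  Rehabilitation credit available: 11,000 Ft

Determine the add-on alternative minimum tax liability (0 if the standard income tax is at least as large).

Alternative minimum tax:
  Base (reported book profit): 168,000 Ft
  Exemption: 168,000 Ft ≤ 180,000 Ft, so full 52,000 Ft applies
  Base: 168,000 Ft − 52,000 Ft = 116,000 Ft
  116,000 Ft × 13% = 15,080 Ft

Standard income tax:
  54,000 Ft × 16% = 8,640 Ft
  74,000 Ft × 26% = 19,240 Ft
  29,000 Ft × 39% = 11,310 Ft
  → 39,190 Ft
  Less rehabilitation credit 11,000 Ft → 28,190 Ft

15,080 Ft ≤ 28,190 Ft, so no add-on is due.

0 Ft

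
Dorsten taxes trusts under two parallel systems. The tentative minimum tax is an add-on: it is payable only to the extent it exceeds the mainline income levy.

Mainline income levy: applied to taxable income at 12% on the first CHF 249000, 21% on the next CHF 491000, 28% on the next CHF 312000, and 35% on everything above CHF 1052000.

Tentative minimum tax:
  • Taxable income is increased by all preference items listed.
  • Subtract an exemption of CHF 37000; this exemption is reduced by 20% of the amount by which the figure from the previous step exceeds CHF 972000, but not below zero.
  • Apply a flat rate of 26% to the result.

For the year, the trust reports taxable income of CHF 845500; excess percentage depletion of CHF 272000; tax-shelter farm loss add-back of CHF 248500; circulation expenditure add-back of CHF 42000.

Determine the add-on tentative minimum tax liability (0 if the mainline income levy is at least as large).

CHF 203550

Mainline income levy:
  CHF 249000 × 12% = CHF 29880
  CHF 491000 × 21% = CHF 103110
  CHF 105500 × 28% = CHF 29540
  → CHF 162530

Tentative minimum tax:
  Adjusted income: CHF 845500 + CHF 272000 + CHF 248500 + CHF 42000 = CHF 1408000
  Exemption: 20% × (CHF 1408000 − CHF 972000) = CHF 87200 ≥ CHF 37000, so the exemption is fully phased out
  Base: CHF 1408000 − CHF 0 = CHF 1408000
  CHF 1408000 × 26% = CHF 366080

Excess of tentative minimum tax over mainline income levy: CHF 366080 − CHF 162530 = CHF 203550.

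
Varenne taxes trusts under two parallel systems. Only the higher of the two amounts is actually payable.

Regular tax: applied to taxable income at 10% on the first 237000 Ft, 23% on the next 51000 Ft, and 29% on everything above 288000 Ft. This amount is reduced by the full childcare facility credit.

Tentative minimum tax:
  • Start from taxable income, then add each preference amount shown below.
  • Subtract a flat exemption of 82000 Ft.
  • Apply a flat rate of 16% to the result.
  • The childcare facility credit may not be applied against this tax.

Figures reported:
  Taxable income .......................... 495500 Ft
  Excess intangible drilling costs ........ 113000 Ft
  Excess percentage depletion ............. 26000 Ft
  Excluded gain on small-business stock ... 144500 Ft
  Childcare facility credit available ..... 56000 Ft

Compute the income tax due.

111520 Ft

Tentative minimum tax:
  Adjusted income: 495500 Ft + 113000 Ft + 26000 Ft + 144500 Ft = 779000 Ft
  Less exemption 82000 Ft → base 697000 Ft
  697000 Ft × 16% = 111520 Ft

Regular tax:
  237000 Ft × 10% = 23700 Ft
  51000 Ft × 23% = 11730 Ft
  207500 Ft × 29% = 60175 Ft
  → 95605 Ft
  Less childcare facility credit 56000 Ft → 39605 Ft

111520 Ft > 39605 Ft, so the tentative minimum tax is the binding amount.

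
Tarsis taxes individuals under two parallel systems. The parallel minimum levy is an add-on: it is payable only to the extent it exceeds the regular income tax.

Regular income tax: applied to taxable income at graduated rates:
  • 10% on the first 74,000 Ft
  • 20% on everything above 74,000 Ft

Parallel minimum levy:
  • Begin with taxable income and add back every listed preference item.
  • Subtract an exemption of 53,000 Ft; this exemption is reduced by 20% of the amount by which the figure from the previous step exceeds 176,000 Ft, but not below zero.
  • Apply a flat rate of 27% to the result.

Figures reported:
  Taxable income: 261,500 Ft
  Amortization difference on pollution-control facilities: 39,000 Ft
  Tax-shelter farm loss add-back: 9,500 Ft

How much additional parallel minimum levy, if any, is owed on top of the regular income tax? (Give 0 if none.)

31,726 Ft

Regular income tax:
  74,000 Ft × 10% = 7,400 Ft
  187,500 Ft × 20% = 37,500 Ft
  → 44,900 Ft

Parallel minimum levy:
  Adjusted income: 261,500 Ft + 39,000 Ft + 9,500 Ft = 310,000 Ft
  Exemption: 53,000 Ft − 20% × (310,000 Ft − 176,000 Ft) = 53,000 Ft − 26,800 Ft = 26,200 Ft
  Base: 310,000 Ft − 26,200 Ft = 283,800 Ft
  283,800 Ft × 27% = 76,626 Ft

Excess of parallel minimum levy over regular income tax: 76,626 Ft − 44,900 Ft = 31,726 Ft.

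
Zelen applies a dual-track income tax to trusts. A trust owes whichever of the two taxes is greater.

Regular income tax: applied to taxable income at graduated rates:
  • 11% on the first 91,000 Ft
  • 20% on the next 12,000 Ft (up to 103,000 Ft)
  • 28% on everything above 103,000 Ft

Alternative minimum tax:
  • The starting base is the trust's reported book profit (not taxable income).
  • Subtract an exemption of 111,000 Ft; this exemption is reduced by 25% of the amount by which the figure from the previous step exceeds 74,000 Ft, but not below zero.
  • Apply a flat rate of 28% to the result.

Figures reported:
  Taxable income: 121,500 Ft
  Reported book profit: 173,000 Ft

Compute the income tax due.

Alternative minimum tax:
  Base (reported book profit): 173,000 Ft
  Exemption: 111,000 Ft − 25% × (173,000 Ft − 74,000 Ft) = 111,000 Ft − 24,750 Ft = 86,250 Ft
  Base: 173,000 Ft − 86,250 Ft = 86,750 Ft
  86,750 Ft × 28% = 24,290 Ft

Regular income tax:
  91,000 Ft × 11% = 10,010 Ft
  12,000 Ft × 20% = 2,400 Ft
  18,500 Ft × 28% = 5,180 Ft
  → 17,590 Ft

24,290 Ft > 17,590 Ft, so the alternative minimum tax is the binding amount.

24,290 Ft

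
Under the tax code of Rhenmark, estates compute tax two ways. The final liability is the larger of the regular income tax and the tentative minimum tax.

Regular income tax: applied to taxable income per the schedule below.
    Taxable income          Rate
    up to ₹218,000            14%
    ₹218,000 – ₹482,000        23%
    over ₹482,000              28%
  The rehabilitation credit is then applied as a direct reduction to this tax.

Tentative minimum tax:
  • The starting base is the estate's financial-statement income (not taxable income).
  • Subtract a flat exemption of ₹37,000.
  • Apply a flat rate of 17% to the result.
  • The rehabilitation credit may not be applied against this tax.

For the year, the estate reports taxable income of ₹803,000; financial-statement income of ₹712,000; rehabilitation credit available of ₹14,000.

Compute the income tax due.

₹167,120

Tentative minimum tax:
  Base (financial-statement income): ₹712,000
  Less exemption ₹37,000 → base ₹675,000
  ₹675,000 × 17% = ₹114,750

Regular income tax:
  ₹218,000 × 14% = ₹30,520
  ₹264,000 × 23% = ₹60,720
  ₹321,000 × 28% = ₹89,880
  → ₹181,120
  Less rehabilitation credit ₹14,000 → ₹167,120

₹167,120 > ₹114,750, so the regular income tax governs.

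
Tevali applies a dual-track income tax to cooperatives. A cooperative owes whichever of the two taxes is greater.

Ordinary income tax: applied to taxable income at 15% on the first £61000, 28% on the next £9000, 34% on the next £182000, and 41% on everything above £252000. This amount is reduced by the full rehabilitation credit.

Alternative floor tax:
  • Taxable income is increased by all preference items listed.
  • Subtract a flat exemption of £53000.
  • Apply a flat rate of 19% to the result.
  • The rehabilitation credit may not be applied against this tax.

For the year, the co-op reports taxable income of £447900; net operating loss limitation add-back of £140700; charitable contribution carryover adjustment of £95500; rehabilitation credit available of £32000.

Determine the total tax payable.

£121869

Alternative floor tax:
  Adjusted income: £447900 + £140700 + £95500 = £684100
  Less exemption £53000 → base £631100
  £631100 × 19% = £119909

Ordinary income tax:
  £61000 × 15% = £9150
  £9000 × 28% = £2520
  £182000 × 34% = £61880
  £195900 × 41% = £80319
  → £153869
  Less rehabilitation credit £32000 → £121869

£121869 > £119909, so the ordinary income tax governs.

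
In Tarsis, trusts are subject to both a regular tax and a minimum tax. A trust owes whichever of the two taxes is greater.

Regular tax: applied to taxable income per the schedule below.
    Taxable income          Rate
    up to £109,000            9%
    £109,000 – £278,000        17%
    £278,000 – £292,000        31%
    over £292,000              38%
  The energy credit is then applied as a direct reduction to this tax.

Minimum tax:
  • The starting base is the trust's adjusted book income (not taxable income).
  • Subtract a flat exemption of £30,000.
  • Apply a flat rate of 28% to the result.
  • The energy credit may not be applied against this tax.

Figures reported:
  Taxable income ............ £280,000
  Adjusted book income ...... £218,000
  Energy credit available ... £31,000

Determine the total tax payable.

£52,640

Regular tax:
  £109,000 × 9% = £9,810
  £169,000 × 17% = £28,730
  £2,000 × 31% = £620
  → £39,160
  Less energy credit £31,000 → £8,160

Minimum tax:
  Base (adjusted book income): £218,000
  Less exemption £30,000 → base £188,000
  £188,000 × 28% = £52,640

£52,640 > £8,160, so the minimum tax is the binding amount.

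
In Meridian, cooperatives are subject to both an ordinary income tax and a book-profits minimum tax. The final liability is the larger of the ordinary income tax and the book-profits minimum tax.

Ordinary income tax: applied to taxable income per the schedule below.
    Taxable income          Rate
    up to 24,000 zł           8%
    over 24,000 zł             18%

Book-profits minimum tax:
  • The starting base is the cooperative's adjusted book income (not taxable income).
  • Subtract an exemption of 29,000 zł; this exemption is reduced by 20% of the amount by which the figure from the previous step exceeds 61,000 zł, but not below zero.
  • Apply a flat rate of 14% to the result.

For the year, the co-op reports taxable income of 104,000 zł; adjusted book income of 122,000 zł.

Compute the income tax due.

16,320 zł

Ordinary income tax:
  24,000 zł × 8% = 1,920 zł
  80,000 zł × 18% = 14,400 zł
  → 16,320 zł

Book-profits minimum tax:
  Base (adjusted book income): 122,000 zł
  Exemption: 29,000 zł − 20% × (122,000 zł − 61,000 zł) = 29,000 zł − 12,200 zł = 16,800 zł
  Base: 122,000 zł − 16,800 zł = 105,200 zł
  105,200 zł × 14% = 14,728 zł

16,320 zł > 14,728 zł, so the ordinary income tax governs.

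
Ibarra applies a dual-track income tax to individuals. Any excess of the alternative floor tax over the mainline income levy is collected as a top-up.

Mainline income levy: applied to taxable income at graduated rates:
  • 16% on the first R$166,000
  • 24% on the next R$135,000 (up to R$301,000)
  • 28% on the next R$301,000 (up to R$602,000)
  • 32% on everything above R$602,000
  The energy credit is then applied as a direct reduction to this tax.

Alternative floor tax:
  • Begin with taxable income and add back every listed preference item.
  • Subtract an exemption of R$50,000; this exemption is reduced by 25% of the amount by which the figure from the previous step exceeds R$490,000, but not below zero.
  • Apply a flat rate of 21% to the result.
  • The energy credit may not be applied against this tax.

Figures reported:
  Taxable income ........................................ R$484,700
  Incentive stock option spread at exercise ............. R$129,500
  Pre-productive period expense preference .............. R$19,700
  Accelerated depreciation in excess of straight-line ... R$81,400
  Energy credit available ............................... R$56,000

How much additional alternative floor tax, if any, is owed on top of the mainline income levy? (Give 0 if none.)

Alternative floor tax:
  Adjusted income: R$484,700 + R$129,500 + R$19,700 + R$81,400 = R$715,300
  Exemption: 25% × (R$715,300 − R$490,000) = R$56,325 ≥ R$50,000, so the exemption is fully phased out
  Base: R$715,300 − R$0 = R$715,300
  R$715,300 × 21% = R$150,213

Mainline income levy:
  R$166,000 × 16% = R$26,560
  R$135,000 × 24% = R$32,400
  R$183,700 × 28% = R$51,436
  → R$110,396
  Less energy credit R$56,000 → R$54,396

Excess of alternative floor tax over mainline income levy: R$150,213 − R$54,396 = R$95,817.

R$95,817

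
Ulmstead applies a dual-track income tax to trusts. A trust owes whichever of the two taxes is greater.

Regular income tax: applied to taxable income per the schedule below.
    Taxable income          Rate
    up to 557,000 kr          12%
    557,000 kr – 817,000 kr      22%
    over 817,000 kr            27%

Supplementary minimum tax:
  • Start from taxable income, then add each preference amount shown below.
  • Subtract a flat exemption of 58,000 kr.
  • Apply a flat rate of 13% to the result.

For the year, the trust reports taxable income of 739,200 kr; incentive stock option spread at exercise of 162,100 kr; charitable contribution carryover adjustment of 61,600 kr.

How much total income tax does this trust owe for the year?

Regular income tax:
  557,000 kr × 12% = 66,840 kr
  182,200 kr × 22% = 40,084 kr
  → 106,924 kr

Supplementary minimum tax:
  Adjusted income: 739,200 kr + 162,100 kr + 61,600 kr = 962,900 kr
  Less exemption 58,000 kr → base 904,900 kr
  904,900 kr × 13% = 117,637 kr

117,637 kr > 106,924 kr, so the supplementary minimum tax is the binding amount.

117,637 kr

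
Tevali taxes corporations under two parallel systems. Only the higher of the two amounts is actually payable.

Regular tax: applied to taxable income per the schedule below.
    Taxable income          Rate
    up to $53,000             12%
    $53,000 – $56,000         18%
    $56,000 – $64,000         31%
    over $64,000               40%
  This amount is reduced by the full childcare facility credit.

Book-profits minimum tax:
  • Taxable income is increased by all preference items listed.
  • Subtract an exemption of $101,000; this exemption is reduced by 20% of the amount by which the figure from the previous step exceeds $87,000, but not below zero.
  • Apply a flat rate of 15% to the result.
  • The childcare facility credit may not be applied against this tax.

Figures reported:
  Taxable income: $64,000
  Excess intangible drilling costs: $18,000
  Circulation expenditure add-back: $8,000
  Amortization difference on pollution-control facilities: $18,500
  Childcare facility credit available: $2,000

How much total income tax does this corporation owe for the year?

$7,380

Book-profits minimum tax:
  Adjusted income: $64,000 + $18,000 + $8,000 + $18,500 = $108,500
  Exemption: $101,000 − 20% × ($108,500 − $87,000) = $101,000 − $4,300 = $96,700
  Base: $108,500 − $96,700 = $11,800
  $11,800 × 15% = $1,770

Regular tax:
  $53,000 × 12% = $6,360
  $3,000 × 18% = $540
  $8,000 × 31% = $2,480
  → $9,380
  Less childcare facility credit $2,000 → $7,380

$7,380 > $1,770, so the regular tax governs.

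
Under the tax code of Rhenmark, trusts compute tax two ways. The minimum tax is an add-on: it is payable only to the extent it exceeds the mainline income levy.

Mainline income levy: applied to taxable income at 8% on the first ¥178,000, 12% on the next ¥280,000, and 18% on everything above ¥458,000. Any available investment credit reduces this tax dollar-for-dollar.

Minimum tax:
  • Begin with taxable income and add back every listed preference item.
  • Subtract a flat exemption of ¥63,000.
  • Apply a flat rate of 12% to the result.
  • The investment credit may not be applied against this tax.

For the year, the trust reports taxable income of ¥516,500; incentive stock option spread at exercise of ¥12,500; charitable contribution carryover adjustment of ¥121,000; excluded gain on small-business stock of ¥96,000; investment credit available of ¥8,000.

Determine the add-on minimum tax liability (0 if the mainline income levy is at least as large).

¥31,590

Mainline income levy:
  ¥178,000 × 8% = ¥14,240
  ¥280,000 × 12% = ¥33,600
  ¥58,500 × 18% = ¥10,530
  → ¥58,370
  Less investment credit ¥8,000 → ¥50,370

Minimum tax:
  Adjusted income: ¥516,500 + ¥12,500 + ¥121,000 + ¥96,000 = ¥746,000
  Less exemption ¥63,000 → base ¥683,000
  ¥683,000 × 12% = ¥81,960

Excess of minimum tax over mainline income levy: ¥81,960 − ¥50,370 = ¥31,590.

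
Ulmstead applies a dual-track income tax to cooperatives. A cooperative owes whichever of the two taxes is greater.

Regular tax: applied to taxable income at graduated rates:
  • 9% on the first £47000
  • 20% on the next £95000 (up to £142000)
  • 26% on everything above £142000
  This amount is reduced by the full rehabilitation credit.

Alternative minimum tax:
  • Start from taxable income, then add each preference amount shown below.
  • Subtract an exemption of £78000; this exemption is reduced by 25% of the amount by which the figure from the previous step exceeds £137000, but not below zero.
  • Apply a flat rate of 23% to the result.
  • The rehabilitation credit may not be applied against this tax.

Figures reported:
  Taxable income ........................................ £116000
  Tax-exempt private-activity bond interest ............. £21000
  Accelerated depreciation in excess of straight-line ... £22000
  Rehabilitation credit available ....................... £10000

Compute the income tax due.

£19895

Alternative minimum tax:
  Adjusted income: £116000 + £21000 + £22000 = £159000
  Exemption: £78000 − 25% × (£159000 − £137000) = £78000 − £5500 = £72500
  Base: £159000 − £72500 = £86500
  £86500 × 23% = £19895

Regular tax:
  £47000 × 9% = £4230
  £69000 × 20% = £13800
  → £18030
  Less rehabilitation credit £10000 → £8030

£19895 > £8030, so the alternative minimum tax is the binding amount.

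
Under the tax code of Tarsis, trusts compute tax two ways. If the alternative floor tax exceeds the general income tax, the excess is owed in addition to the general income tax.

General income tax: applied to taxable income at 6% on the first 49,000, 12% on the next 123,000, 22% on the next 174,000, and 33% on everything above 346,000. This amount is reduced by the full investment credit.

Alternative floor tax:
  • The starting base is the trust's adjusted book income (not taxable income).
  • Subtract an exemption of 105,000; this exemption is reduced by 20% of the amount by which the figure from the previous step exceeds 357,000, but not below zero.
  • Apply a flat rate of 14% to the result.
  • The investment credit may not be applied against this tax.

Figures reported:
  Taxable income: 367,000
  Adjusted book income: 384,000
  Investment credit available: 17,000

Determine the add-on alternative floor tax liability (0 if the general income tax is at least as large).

0

General income tax:
  49,000 × 6% = 2,940
  123,000 × 12% = 14,760
  174,000 × 22% = 38,280
  21,000 × 33% = 6,930
  → 62,910
  Less investment credit 17,000 → 45,910

Alternative floor tax:
  Base (adjusted book income): 384,000
  Exemption: 105,000 − 20% × (384,000 − 357,000) = 105,000 − 5,400 = 99,600
  Base: 384,000 − 99,600 = 284,400
  284,400 × 14% = 39,816

39,816 ≤ 45,910, so no add-on is due.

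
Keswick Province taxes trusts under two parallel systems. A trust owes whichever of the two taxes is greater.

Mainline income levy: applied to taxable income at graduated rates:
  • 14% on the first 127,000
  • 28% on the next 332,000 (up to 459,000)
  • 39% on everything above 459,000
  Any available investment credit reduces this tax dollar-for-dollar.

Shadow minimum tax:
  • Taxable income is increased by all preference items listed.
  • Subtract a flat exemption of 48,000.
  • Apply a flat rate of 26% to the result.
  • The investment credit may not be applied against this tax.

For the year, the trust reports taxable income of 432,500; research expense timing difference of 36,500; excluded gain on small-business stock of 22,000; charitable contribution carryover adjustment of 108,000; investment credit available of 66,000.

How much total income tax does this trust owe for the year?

143,260

Mainline income levy:
  127,000 × 14% = 17,780
  305,500 × 28% = 85,540
  → 103,320
  Less investment credit 66,000 → 37,320

Shadow minimum tax:
  Adjusted income: 432,500 + 36,500 + 22,000 + 108,000 = 599,000
  Less exemption 48,000 → base 551,000
  551,000 × 26% = 143,260

143,260 > 37,320, so the shadow minimum tax is the binding amount.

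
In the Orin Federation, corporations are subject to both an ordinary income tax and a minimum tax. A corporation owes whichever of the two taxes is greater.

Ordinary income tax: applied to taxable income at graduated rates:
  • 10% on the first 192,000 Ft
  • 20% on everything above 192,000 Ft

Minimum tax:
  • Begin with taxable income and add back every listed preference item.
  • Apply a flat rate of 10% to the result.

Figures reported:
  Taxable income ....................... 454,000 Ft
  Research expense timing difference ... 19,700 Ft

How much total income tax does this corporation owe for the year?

71,600 Ft

Ordinary income tax:
  192,000 Ft × 10% = 19,200 Ft
  262,000 Ft × 20% = 52,400 Ft
  → 71,600 Ft

Minimum tax:
  Adjusted income: 454,000 Ft + 19,700 Ft = 473,700 Ft
  473,700 Ft × 10% = 47,370 Ft

71,600 Ft > 47,370 Ft, so the ordinary income tax governs.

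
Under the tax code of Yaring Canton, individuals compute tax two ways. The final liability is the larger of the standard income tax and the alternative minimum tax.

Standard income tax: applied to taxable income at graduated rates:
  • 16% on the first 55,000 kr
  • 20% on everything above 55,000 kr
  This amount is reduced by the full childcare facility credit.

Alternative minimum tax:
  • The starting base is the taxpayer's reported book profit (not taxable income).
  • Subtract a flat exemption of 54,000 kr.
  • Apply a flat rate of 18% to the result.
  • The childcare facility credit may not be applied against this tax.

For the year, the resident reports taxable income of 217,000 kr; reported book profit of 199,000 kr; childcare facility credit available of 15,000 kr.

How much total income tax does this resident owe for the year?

26,200 kr

Alternative minimum tax:
  Base (reported book profit): 199,000 kr
  Less exemption 54,000 kr → base 145,000 kr
  145,000 kr × 18% = 26,100 kr

Standard income tax:
  55,000 kr × 16% = 8,800 kr
  162,000 kr × 20% = 32,400 kr
  → 41,200 kr
  Less childcare facility credit 15,000 kr → 26,200 kr

26,200 kr > 26,100 kr, so the standard income tax governs.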